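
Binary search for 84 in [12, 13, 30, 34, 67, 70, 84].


Step 1: lo=0, hi=6, mid=3, val=34
Step 2: lo=4, hi=6, mid=5, val=70
Step 3: lo=6, hi=6, mid=6, val=84

Found at index 6


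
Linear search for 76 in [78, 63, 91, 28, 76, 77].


i=0: 78!=76
i=1: 63!=76
i=2: 91!=76
i=3: 28!=76
i=4: 76==76 found!

Found at 4, 5 comps


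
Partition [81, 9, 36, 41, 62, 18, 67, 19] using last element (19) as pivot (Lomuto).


Pivot: 19
  9 <= 19: swap -> [9, 81, 36, 41, 62, 18, 67, 19]
  18 <= 19: swap -> [9, 18, 36, 41, 62, 81, 67, 19]
Place pivot at 2: [9, 18, 19, 41, 62, 81, 67, 36]

Partitioned: [9, 18, 19, 41, 62, 81, 67, 36]


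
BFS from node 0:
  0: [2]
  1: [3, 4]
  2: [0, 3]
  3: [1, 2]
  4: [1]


Visit 0, enqueue [2]
Visit 2, enqueue [3]
Visit 3, enqueue [1]
Visit 1, enqueue [4]
Visit 4, enqueue []

BFS order: [0, 2, 3, 1, 4]


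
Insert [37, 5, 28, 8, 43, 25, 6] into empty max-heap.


Insert 37: [37]
Insert 5: [37, 5]
Insert 28: [37, 5, 28]
Insert 8: [37, 8, 28, 5]
Insert 43: [43, 37, 28, 5, 8]
Insert 25: [43, 37, 28, 5, 8, 25]
Insert 6: [43, 37, 28, 5, 8, 25, 6]

Final heap: [43, 37, 28, 5, 8, 25, 6]


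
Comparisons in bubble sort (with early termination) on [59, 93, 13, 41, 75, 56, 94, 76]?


Algorithm: bubble sort (with early termination)
Input: [59, 93, 13, 41, 75, 56, 94, 76]
Sorted: [13, 41, 56, 59, 75, 76, 93, 94]

22


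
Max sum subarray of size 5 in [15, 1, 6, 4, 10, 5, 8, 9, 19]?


[0:5]: 36
[1:6]: 26
[2:7]: 33
[3:8]: 36
[4:9]: 51

Max: 51 at [4:9]


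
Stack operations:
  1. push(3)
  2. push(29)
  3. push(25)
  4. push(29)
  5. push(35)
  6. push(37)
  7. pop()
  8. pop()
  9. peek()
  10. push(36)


push(3) -> [3]
push(29) -> [3, 29]
push(25) -> [3, 29, 25]
push(29) -> [3, 29, 25, 29]
push(35) -> [3, 29, 25, 29, 35]
push(37) -> [3, 29, 25, 29, 35, 37]
pop()->37, [3, 29, 25, 29, 35]
pop()->35, [3, 29, 25, 29]
peek()->29
push(36) -> [3, 29, 25, 29, 36]

Final stack: [3, 29, 25, 29, 36]


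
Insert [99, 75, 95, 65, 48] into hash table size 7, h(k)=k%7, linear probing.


Insert 99: h=1 -> slot 1
Insert 75: h=5 -> slot 5
Insert 95: h=4 -> slot 4
Insert 65: h=2 -> slot 2
Insert 48: h=6 -> slot 6

Table: [None, 99, 65, None, 95, 75, 48]


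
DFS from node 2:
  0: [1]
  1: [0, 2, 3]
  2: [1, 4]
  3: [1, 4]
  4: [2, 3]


Visit 2, push [4, 1]
Visit 1, push [3, 0]
Visit 0, push []
Visit 3, push [4]
Visit 4, push []

DFS order: [2, 1, 0, 3, 4]


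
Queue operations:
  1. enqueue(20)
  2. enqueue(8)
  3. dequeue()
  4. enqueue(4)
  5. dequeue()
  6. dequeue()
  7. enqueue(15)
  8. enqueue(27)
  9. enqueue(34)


enqueue(20) -> [20]
enqueue(8) -> [20, 8]
dequeue()->20, [8]
enqueue(4) -> [8, 4]
dequeue()->8, [4]
dequeue()->4, []
enqueue(15) -> [15]
enqueue(27) -> [15, 27]
enqueue(34) -> [15, 27, 34]

Final queue: [15, 27, 34]


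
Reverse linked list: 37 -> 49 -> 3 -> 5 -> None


Step 1: curr=37, set curr.next=prev(None) | reversed so far: 37
Step 2: curr=49, set curr.next=prev(37) | reversed so far: 49 -> 37
Step 3: curr=3, set curr.next=prev(49) | reversed so far: 3 -> 49 -> 37
Step 4: curr=5, set curr.next=prev(3) | reversed so far: 5 -> 3 -> 49 -> 37

5 -> 3 -> 49 -> 37 -> None


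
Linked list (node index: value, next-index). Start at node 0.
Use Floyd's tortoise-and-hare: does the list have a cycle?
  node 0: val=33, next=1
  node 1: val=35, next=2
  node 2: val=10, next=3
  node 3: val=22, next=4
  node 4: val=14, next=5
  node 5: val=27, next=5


Floyd's tortoise (slow, +1) and hare (fast, +2):
  init: slow=0, fast=0
  step 1: slow=1, fast=2
  step 2: slow=2, fast=4
  step 3: slow=3, fast=5
  step 4: slow=4, fast=5
  step 5: slow=5, fast=5
  slow == fast at node 5: cycle detected

Cycle: yes


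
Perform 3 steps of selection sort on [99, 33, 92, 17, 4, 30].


Initial: [99, 33, 92, 17, 4, 30]
Step 1: min=4 at 4
  Swap: [4, 33, 92, 17, 99, 30]
Step 2: min=17 at 3
  Swap: [4, 17, 92, 33, 99, 30]
Step 3: min=30 at 5
  Swap: [4, 17, 30, 33, 99, 92]

After 3 steps: [4, 17, 30, 33, 99, 92]


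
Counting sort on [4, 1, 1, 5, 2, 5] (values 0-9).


Input: [4, 1, 1, 5, 2, 5]
Counts: [0, 2, 1, 0, 1, 2, 0, 0, 0, 0]

Sorted: [1, 1, 2, 4, 5, 5]


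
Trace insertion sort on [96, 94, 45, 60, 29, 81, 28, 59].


Initial: [96, 94, 45, 60, 29, 81, 28, 59]
Insert 94: [94, 96, 45, 60, 29, 81, 28, 59]
Insert 45: [45, 94, 96, 60, 29, 81, 28, 59]
Insert 60: [45, 60, 94, 96, 29, 81, 28, 59]
Insert 29: [29, 45, 60, 94, 96, 81, 28, 59]
Insert 81: [29, 45, 60, 81, 94, 96, 28, 59]
Insert 28: [28, 29, 45, 60, 81, 94, 96, 59]
Insert 59: [28, 29, 45, 59, 60, 81, 94, 96]

Sorted: [28, 29, 45, 59, 60, 81, 94, 96]


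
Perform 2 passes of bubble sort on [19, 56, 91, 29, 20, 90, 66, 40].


Initial: [19, 56, 91, 29, 20, 90, 66, 40]
Pass 1: [19, 56, 29, 20, 90, 66, 40, 91] (5 swaps)
Pass 2: [19, 29, 20, 56, 66, 40, 90, 91] (4 swaps)

After 2 passes: [19, 29, 20, 56, 66, 40, 90, 91]


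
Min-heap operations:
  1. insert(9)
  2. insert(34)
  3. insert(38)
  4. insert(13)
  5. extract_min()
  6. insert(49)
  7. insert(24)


insert(9) -> [9]
insert(34) -> [9, 34]
insert(38) -> [9, 34, 38]
insert(13) -> [9, 13, 38, 34]
extract_min()->9, [13, 34, 38]
insert(49) -> [13, 34, 38, 49]
insert(24) -> [13, 24, 38, 49, 34]

Final heap: [13, 24, 38, 49, 34]


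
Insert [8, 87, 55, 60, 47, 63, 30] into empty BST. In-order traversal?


Insert 8: root
Insert 87: R from 8
Insert 55: R from 8 -> L from 87
Insert 60: R from 8 -> L from 87 -> R from 55
Insert 47: R from 8 -> L from 87 -> L from 55
Insert 63: R from 8 -> L from 87 -> R from 55 -> R from 60
Insert 30: R from 8 -> L from 87 -> L from 55 -> L from 47

In-order: [8, 30, 47, 55, 60, 63, 87]


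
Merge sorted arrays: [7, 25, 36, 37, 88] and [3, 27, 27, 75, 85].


Take 3 from B
Take 7 from A
Take 25 from A
Take 27 from B
Take 27 from B
Take 36 from A
Take 37 from A
Take 75 from B
Take 85 from B

Merged: [3, 7, 25, 27, 27, 36, 37, 75, 85, 88]


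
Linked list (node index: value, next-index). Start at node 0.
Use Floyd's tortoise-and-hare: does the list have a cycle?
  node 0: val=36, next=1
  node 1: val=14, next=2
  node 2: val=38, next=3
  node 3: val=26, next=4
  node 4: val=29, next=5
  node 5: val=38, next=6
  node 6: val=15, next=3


Floyd's tortoise (slow, +1) and hare (fast, +2):
  init: slow=0, fast=0
  step 1: slow=1, fast=2
  step 2: slow=2, fast=4
  step 3: slow=3, fast=6
  step 4: slow=4, fast=4
  slow == fast at node 4: cycle detected

Cycle: yes


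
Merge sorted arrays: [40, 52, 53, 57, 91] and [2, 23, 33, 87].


Take 2 from B
Take 23 from B
Take 33 from B
Take 40 from A
Take 52 from A
Take 53 from A
Take 57 from A
Take 87 from B

Merged: [2, 23, 33, 40, 52, 53, 57, 87, 91]


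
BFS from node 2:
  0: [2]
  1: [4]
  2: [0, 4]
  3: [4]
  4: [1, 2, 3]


Visit 2, enqueue [0, 4]
Visit 0, enqueue []
Visit 4, enqueue [1, 3]
Visit 1, enqueue []
Visit 3, enqueue []

BFS order: [2, 0, 4, 1, 3]


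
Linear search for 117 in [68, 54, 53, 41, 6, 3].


i=0: 68!=117
i=1: 54!=117
i=2: 53!=117
i=3: 41!=117
i=4: 6!=117
i=5: 3!=117

Not found, 6 comps


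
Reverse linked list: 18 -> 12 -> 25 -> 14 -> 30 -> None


Step 1: curr=18, set curr.next=prev(None) | reversed so far: 18
Step 2: curr=12, set curr.next=prev(18) | reversed so far: 12 -> 18
Step 3: curr=25, set curr.next=prev(12) | reversed so far: 25 -> 12 -> 18
Step 4: curr=14, set curr.next=prev(25) | reversed so far: 14 -> 25 -> 12 -> 18
Step 5: curr=30, set curr.next=prev(14) | reversed so far: 30 -> 14 -> 25 -> 12 -> 18

30 -> 14 -> 25 -> 12 -> 18 -> None


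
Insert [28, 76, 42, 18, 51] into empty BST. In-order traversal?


Insert 28: root
Insert 76: R from 28
Insert 42: R from 28 -> L from 76
Insert 18: L from 28
Insert 51: R from 28 -> L from 76 -> R from 42

In-order: [18, 28, 42, 51, 76]


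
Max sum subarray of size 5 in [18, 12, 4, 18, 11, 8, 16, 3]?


[0:5]: 63
[1:6]: 53
[2:7]: 57
[3:8]: 56

Max: 63 at [0:5]


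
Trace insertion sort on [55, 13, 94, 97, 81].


Initial: [55, 13, 94, 97, 81]
Insert 13: [13, 55, 94, 97, 81]
Insert 94: [13, 55, 94, 97, 81]
Insert 97: [13, 55, 94, 97, 81]
Insert 81: [13, 55, 81, 94, 97]

Sorted: [13, 55, 81, 94, 97]


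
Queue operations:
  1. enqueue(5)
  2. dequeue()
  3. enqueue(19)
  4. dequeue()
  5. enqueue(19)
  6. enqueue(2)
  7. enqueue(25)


enqueue(5) -> [5]
dequeue()->5, []
enqueue(19) -> [19]
dequeue()->19, []
enqueue(19) -> [19]
enqueue(2) -> [19, 2]
enqueue(25) -> [19, 2, 25]

Final queue: [19, 2, 25]


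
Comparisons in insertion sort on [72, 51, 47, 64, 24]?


Algorithm: insertion sort
Input: [72, 51, 47, 64, 24]
Sorted: [24, 47, 51, 64, 72]

9


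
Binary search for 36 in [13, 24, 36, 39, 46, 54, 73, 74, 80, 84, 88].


Step 1: lo=0, hi=10, mid=5, val=54
Step 2: lo=0, hi=4, mid=2, val=36

Found at index 2


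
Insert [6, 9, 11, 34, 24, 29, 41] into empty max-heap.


Insert 6: [6]
Insert 9: [9, 6]
Insert 11: [11, 6, 9]
Insert 34: [34, 11, 9, 6]
Insert 24: [34, 24, 9, 6, 11]
Insert 29: [34, 24, 29, 6, 11, 9]
Insert 41: [41, 24, 34, 6, 11, 9, 29]

Final heap: [41, 24, 34, 6, 11, 9, 29]


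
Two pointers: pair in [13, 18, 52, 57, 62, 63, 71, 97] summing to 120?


lo=0(13)+hi=7(97)=110
lo=1(18)+hi=7(97)=115
lo=2(52)+hi=7(97)=149
lo=2(52)+hi=6(71)=123
lo=2(52)+hi=5(63)=115
lo=3(57)+hi=5(63)=120

Yes: 57+63=120


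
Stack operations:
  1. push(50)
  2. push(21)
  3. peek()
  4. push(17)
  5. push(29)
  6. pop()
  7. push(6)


push(50) -> [50]
push(21) -> [50, 21]
peek()->21
push(17) -> [50, 21, 17]
push(29) -> [50, 21, 17, 29]
pop()->29, [50, 21, 17]
push(6) -> [50, 21, 17, 6]

Final stack: [50, 21, 17, 6]


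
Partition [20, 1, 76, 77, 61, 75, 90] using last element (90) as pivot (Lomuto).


Pivot: 90
  20 <= 90: advance i (no swap)
  1 <= 90: advance i (no swap)
  76 <= 90: advance i (no swap)
  77 <= 90: advance i (no swap)
  61 <= 90: advance i (no swap)
  75 <= 90: advance i (no swap)
Place pivot at 6: [20, 1, 76, 77, 61, 75, 90]

Partitioned: [20, 1, 76, 77, 61, 75, 90]


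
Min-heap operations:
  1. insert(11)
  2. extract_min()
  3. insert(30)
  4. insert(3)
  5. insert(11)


insert(11) -> [11]
extract_min()->11, []
insert(30) -> [30]
insert(3) -> [3, 30]
insert(11) -> [3, 30, 11]

Final heap: [3, 30, 11]


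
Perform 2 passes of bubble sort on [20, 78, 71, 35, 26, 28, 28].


Initial: [20, 78, 71, 35, 26, 28, 28]
Pass 1: [20, 71, 35, 26, 28, 28, 78] (5 swaps)
Pass 2: [20, 35, 26, 28, 28, 71, 78] (4 swaps)

After 2 passes: [20, 35, 26, 28, 28, 71, 78]


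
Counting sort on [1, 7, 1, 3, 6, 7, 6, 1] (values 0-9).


Input: [1, 7, 1, 3, 6, 7, 6, 1]
Counts: [0, 3, 0, 1, 0, 0, 2, 2, 0, 0]

Sorted: [1, 1, 1, 3, 6, 6, 7, 7]


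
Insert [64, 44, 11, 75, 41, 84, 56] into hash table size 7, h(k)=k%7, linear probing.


Insert 64: h=1 -> slot 1
Insert 44: h=2 -> slot 2
Insert 11: h=4 -> slot 4
Insert 75: h=5 -> slot 5
Insert 41: h=6 -> slot 6
Insert 84: h=0 -> slot 0
Insert 56: h=0, 3 probes -> slot 3

Table: [84, 64, 44, 56, 11, 75, 41]


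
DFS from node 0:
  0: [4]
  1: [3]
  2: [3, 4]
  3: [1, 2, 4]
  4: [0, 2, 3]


Visit 0, push [4]
Visit 4, push [3, 2]
Visit 2, push [3]
Visit 3, push [1]
Visit 1, push []

DFS order: [0, 4, 2, 3, 1]


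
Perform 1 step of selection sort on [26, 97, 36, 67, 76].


Initial: [26, 97, 36, 67, 76]
Step 1: min=26 at 0
  Swap: [26, 97, 36, 67, 76]

After 1 step: [26, 97, 36, 67, 76]


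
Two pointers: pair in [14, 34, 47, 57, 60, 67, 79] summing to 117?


lo=0(14)+hi=6(79)=93
lo=1(34)+hi=6(79)=113
lo=2(47)+hi=6(79)=126
lo=2(47)+hi=5(67)=114
lo=3(57)+hi=5(67)=124
lo=3(57)+hi=4(60)=117

Yes: 57+60=117


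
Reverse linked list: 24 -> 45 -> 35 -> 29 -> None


Step 1: curr=24, set curr.next=prev(None) | reversed so far: 24
Step 2: curr=45, set curr.next=prev(24) | reversed so far: 45 -> 24
Step 3: curr=35, set curr.next=prev(45) | reversed so far: 35 -> 45 -> 24
Step 4: curr=29, set curr.next=prev(35) | reversed so far: 29 -> 35 -> 45 -> 24

29 -> 35 -> 45 -> 24 -> None


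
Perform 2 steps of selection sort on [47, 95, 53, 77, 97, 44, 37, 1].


Initial: [47, 95, 53, 77, 97, 44, 37, 1]
Step 1: min=1 at 7
  Swap: [1, 95, 53, 77, 97, 44, 37, 47]
Step 2: min=37 at 6
  Swap: [1, 37, 53, 77, 97, 44, 95, 47]

After 2 steps: [1, 37, 53, 77, 97, 44, 95, 47]


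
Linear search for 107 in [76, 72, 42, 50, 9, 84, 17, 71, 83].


i=0: 76!=107
i=1: 72!=107
i=2: 42!=107
i=3: 50!=107
i=4: 9!=107
i=5: 84!=107
i=6: 17!=107
i=7: 71!=107
i=8: 83!=107

Not found, 9 comps


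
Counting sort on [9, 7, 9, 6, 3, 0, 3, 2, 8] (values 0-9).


Input: [9, 7, 9, 6, 3, 0, 3, 2, 8]
Counts: [1, 0, 1, 2, 0, 0, 1, 1, 1, 2]

Sorted: [0, 2, 3, 3, 6, 7, 8, 9, 9]


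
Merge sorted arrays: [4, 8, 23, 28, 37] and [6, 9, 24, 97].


Take 4 from A
Take 6 from B
Take 8 from A
Take 9 from B
Take 23 from A
Take 24 from B
Take 28 from A
Take 37 from A

Merged: [4, 6, 8, 9, 23, 24, 28, 37, 97]


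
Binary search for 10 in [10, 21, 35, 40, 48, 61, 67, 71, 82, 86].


Step 1: lo=0, hi=9, mid=4, val=48
Step 2: lo=0, hi=3, mid=1, val=21
Step 3: lo=0, hi=0, mid=0, val=10

Found at index 0


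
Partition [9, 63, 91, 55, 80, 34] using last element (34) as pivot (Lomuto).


Pivot: 34
  9 <= 34: advance i (no swap)
Place pivot at 1: [9, 34, 91, 55, 80, 63]

Partitioned: [9, 34, 91, 55, 80, 63]


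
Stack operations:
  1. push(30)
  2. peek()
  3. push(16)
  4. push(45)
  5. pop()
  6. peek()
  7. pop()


push(30) -> [30]
peek()->30
push(16) -> [30, 16]
push(45) -> [30, 16, 45]
pop()->45, [30, 16]
peek()->16
pop()->16, [30]

Final stack: [30]


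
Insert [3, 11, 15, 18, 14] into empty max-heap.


Insert 3: [3]
Insert 11: [11, 3]
Insert 15: [15, 3, 11]
Insert 18: [18, 15, 11, 3]
Insert 14: [18, 15, 11, 3, 14]

Final heap: [18, 15, 11, 3, 14]


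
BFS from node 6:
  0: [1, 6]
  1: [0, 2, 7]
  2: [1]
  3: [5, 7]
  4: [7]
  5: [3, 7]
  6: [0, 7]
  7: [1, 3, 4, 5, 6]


Visit 6, enqueue [0, 7]
Visit 0, enqueue [1]
Visit 7, enqueue [3, 4, 5]
Visit 1, enqueue [2]
Visit 3, enqueue []
Visit 4, enqueue []
Visit 5, enqueue []
Visit 2, enqueue []

BFS order: [6, 0, 7, 1, 3, 4, 5, 2]


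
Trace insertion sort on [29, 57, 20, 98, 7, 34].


Initial: [29, 57, 20, 98, 7, 34]
Insert 57: [29, 57, 20, 98, 7, 34]
Insert 20: [20, 29, 57, 98, 7, 34]
Insert 98: [20, 29, 57, 98, 7, 34]
Insert 7: [7, 20, 29, 57, 98, 34]
Insert 34: [7, 20, 29, 34, 57, 98]

Sorted: [7, 20, 29, 34, 57, 98]


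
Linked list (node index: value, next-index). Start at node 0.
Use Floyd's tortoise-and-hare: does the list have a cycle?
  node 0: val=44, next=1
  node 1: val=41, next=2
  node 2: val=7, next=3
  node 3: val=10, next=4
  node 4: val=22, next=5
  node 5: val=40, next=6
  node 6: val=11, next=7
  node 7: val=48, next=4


Floyd's tortoise (slow, +1) and hare (fast, +2):
  init: slow=0, fast=0
  step 1: slow=1, fast=2
  step 2: slow=2, fast=4
  step 3: slow=3, fast=6
  step 4: slow=4, fast=4
  slow == fast at node 4: cycle detected

Cycle: yes


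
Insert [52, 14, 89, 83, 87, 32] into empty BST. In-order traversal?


Insert 52: root
Insert 14: L from 52
Insert 89: R from 52
Insert 83: R from 52 -> L from 89
Insert 87: R from 52 -> L from 89 -> R from 83
Insert 32: L from 52 -> R from 14

In-order: [14, 32, 52, 83, 87, 89]


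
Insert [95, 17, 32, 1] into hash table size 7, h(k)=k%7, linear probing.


Insert 95: h=4 -> slot 4
Insert 17: h=3 -> slot 3
Insert 32: h=4, 1 probes -> slot 5
Insert 1: h=1 -> slot 1

Table: [None, 1, None, 17, 95, 32, None]


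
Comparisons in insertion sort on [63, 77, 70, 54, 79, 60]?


Algorithm: insertion sort
Input: [63, 77, 70, 54, 79, 60]
Sorted: [54, 60, 63, 70, 77, 79]

12


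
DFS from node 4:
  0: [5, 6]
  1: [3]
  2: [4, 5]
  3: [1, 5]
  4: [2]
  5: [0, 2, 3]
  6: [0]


Visit 4, push [2]
Visit 2, push [5]
Visit 5, push [3, 0]
Visit 0, push [6]
Visit 6, push []
Visit 3, push [1]
Visit 1, push []

DFS order: [4, 2, 5, 0, 6, 3, 1]


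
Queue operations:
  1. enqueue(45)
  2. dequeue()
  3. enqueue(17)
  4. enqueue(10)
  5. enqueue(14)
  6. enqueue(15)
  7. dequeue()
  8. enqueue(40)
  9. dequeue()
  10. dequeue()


enqueue(45) -> [45]
dequeue()->45, []
enqueue(17) -> [17]
enqueue(10) -> [17, 10]
enqueue(14) -> [17, 10, 14]
enqueue(15) -> [17, 10, 14, 15]
dequeue()->17, [10, 14, 15]
enqueue(40) -> [10, 14, 15, 40]
dequeue()->10, [14, 15, 40]
dequeue()->14, [15, 40]

Final queue: [15, 40]


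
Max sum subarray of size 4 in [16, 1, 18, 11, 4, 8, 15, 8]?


[0:4]: 46
[1:5]: 34
[2:6]: 41
[3:7]: 38
[4:8]: 35

Max: 46 at [0:4]


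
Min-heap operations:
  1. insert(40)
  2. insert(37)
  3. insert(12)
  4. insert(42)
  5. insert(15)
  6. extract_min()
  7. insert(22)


insert(40) -> [40]
insert(37) -> [37, 40]
insert(12) -> [12, 40, 37]
insert(42) -> [12, 40, 37, 42]
insert(15) -> [12, 15, 37, 42, 40]
extract_min()->12, [15, 40, 37, 42]
insert(22) -> [15, 22, 37, 42, 40]

Final heap: [15, 22, 37, 42, 40]


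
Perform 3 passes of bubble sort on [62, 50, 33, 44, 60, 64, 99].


Initial: [62, 50, 33, 44, 60, 64, 99]
Pass 1: [50, 33, 44, 60, 62, 64, 99] (4 swaps)
Pass 2: [33, 44, 50, 60, 62, 64, 99] (2 swaps)
Pass 3: [33, 44, 50, 60, 62, 64, 99] (0 swaps)

After 3 passes: [33, 44, 50, 60, 62, 64, 99]


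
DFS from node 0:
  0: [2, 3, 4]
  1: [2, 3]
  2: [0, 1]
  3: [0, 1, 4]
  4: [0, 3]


Visit 0, push [4, 3, 2]
Visit 2, push [1]
Visit 1, push [3]
Visit 3, push [4]
Visit 4, push []

DFS order: [0, 2, 1, 3, 4]


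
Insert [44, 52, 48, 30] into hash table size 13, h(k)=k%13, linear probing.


Insert 44: h=5 -> slot 5
Insert 52: h=0 -> slot 0
Insert 48: h=9 -> slot 9
Insert 30: h=4 -> slot 4

Table: [52, None, None, None, 30, 44, None, None, None, 48, None, None, None]


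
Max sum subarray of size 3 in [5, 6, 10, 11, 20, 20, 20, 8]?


[0:3]: 21
[1:4]: 27
[2:5]: 41
[3:6]: 51
[4:7]: 60
[5:8]: 48

Max: 60 at [4:7]


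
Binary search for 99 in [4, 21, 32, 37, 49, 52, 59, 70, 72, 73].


Step 1: lo=0, hi=9, mid=4, val=49
Step 2: lo=5, hi=9, mid=7, val=70
Step 3: lo=8, hi=9, mid=8, val=72
Step 4: lo=9, hi=9, mid=9, val=73

Not found


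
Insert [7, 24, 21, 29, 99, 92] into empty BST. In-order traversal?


Insert 7: root
Insert 24: R from 7
Insert 21: R from 7 -> L from 24
Insert 29: R from 7 -> R from 24
Insert 99: R from 7 -> R from 24 -> R from 29
Insert 92: R from 7 -> R from 24 -> R from 29 -> L from 99

In-order: [7, 21, 24, 29, 92, 99]


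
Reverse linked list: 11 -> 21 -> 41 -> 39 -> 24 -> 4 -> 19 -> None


Step 1: curr=11, set curr.next=prev(None) | reversed so far: 11
Step 2: curr=21, set curr.next=prev(11) | reversed so far: 21 -> 11
Step 3: curr=41, set curr.next=prev(21) | reversed so far: 41 -> 21 -> 11
Step 4: curr=39, set curr.next=prev(41) | reversed so far: 39 -> 41 -> 21 -> 11
Step 5: curr=24, set curr.next=prev(39) | reversed so far: 24 -> 39 -> 41 -> 21 -> 11
Step 6: curr=4, set curr.next=prev(24) | reversed so far: 4 -> 24 -> 39 -> 41 -> 21 -> 11
Step 7: curr=19, set curr.next=prev(4) | reversed so far: 19 -> 4 -> 24 -> 39 -> 41 -> 21 -> 11

19 -> 4 -> 24 -> 39 -> 41 -> 21 -> 11 -> None


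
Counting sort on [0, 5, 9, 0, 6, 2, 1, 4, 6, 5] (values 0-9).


Input: [0, 5, 9, 0, 6, 2, 1, 4, 6, 5]
Counts: [2, 1, 1, 0, 1, 2, 2, 0, 0, 1]

Sorted: [0, 0, 1, 2, 4, 5, 5, 6, 6, 9]


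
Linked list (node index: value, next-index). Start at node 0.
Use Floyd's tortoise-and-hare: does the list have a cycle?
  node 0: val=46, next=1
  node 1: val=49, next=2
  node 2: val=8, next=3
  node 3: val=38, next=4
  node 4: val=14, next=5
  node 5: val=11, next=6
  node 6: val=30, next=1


Floyd's tortoise (slow, +1) and hare (fast, +2):
  init: slow=0, fast=0
  step 1: slow=1, fast=2
  step 2: slow=2, fast=4
  step 3: slow=3, fast=6
  step 4: slow=4, fast=2
  step 5: slow=5, fast=4
  step 6: slow=6, fast=6
  slow == fast at node 6: cycle detected

Cycle: yes


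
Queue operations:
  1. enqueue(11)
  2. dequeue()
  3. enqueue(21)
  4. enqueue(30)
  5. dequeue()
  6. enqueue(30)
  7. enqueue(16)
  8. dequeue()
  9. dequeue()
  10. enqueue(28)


enqueue(11) -> [11]
dequeue()->11, []
enqueue(21) -> [21]
enqueue(30) -> [21, 30]
dequeue()->21, [30]
enqueue(30) -> [30, 30]
enqueue(16) -> [30, 30, 16]
dequeue()->30, [30, 16]
dequeue()->30, [16]
enqueue(28) -> [16, 28]

Final queue: [16, 28]


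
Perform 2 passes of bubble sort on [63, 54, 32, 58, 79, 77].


Initial: [63, 54, 32, 58, 79, 77]
Pass 1: [54, 32, 58, 63, 77, 79] (4 swaps)
Pass 2: [32, 54, 58, 63, 77, 79] (1 swaps)

After 2 passes: [32, 54, 58, 63, 77, 79]


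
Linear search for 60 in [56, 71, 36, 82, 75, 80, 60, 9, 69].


i=0: 56!=60
i=1: 71!=60
i=2: 36!=60
i=3: 82!=60
i=4: 75!=60
i=5: 80!=60
i=6: 60==60 found!

Found at 6, 7 comps


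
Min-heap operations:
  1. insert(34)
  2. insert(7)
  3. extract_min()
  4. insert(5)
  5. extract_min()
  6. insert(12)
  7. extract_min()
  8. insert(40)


insert(34) -> [34]
insert(7) -> [7, 34]
extract_min()->7, [34]
insert(5) -> [5, 34]
extract_min()->5, [34]
insert(12) -> [12, 34]
extract_min()->12, [34]
insert(40) -> [34, 40]

Final heap: [34, 40]


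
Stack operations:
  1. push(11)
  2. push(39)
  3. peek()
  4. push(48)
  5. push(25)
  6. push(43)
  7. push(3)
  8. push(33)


push(11) -> [11]
push(39) -> [11, 39]
peek()->39
push(48) -> [11, 39, 48]
push(25) -> [11, 39, 48, 25]
push(43) -> [11, 39, 48, 25, 43]
push(3) -> [11, 39, 48, 25, 43, 3]
push(33) -> [11, 39, 48, 25, 43, 3, 33]

Final stack: [11, 39, 48, 25, 43, 3, 33]


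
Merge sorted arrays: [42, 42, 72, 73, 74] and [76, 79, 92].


Take 42 from A
Take 42 from A
Take 72 from A
Take 73 from A
Take 74 from A

Merged: [42, 42, 72, 73, 74, 76, 79, 92]


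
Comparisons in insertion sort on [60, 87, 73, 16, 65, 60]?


Algorithm: insertion sort
Input: [60, 87, 73, 16, 65, 60]
Sorted: [16, 60, 60, 65, 73, 87]

13


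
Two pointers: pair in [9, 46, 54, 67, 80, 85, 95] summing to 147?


lo=0(9)+hi=6(95)=104
lo=1(46)+hi=6(95)=141
lo=2(54)+hi=6(95)=149
lo=2(54)+hi=5(85)=139
lo=3(67)+hi=5(85)=152
lo=3(67)+hi=4(80)=147

Yes: 67+80=147


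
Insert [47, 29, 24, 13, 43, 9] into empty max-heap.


Insert 47: [47]
Insert 29: [47, 29]
Insert 24: [47, 29, 24]
Insert 13: [47, 29, 24, 13]
Insert 43: [47, 43, 24, 13, 29]
Insert 9: [47, 43, 24, 13, 29, 9]

Final heap: [47, 43, 24, 13, 29, 9]


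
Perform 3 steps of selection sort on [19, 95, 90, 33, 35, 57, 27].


Initial: [19, 95, 90, 33, 35, 57, 27]
Step 1: min=19 at 0
  Swap: [19, 95, 90, 33, 35, 57, 27]
Step 2: min=27 at 6
  Swap: [19, 27, 90, 33, 35, 57, 95]
Step 3: min=33 at 3
  Swap: [19, 27, 33, 90, 35, 57, 95]

After 3 steps: [19, 27, 33, 90, 35, 57, 95]


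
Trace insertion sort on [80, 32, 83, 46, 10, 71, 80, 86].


Initial: [80, 32, 83, 46, 10, 71, 80, 86]
Insert 32: [32, 80, 83, 46, 10, 71, 80, 86]
Insert 83: [32, 80, 83, 46, 10, 71, 80, 86]
Insert 46: [32, 46, 80, 83, 10, 71, 80, 86]
Insert 10: [10, 32, 46, 80, 83, 71, 80, 86]
Insert 71: [10, 32, 46, 71, 80, 83, 80, 86]
Insert 80: [10, 32, 46, 71, 80, 80, 83, 86]
Insert 86: [10, 32, 46, 71, 80, 80, 83, 86]

Sorted: [10, 32, 46, 71, 80, 80, 83, 86]


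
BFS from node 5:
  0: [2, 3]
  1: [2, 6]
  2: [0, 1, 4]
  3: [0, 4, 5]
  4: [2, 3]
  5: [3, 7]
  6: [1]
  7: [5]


Visit 5, enqueue [3, 7]
Visit 3, enqueue [0, 4]
Visit 7, enqueue []
Visit 0, enqueue [2]
Visit 4, enqueue []
Visit 2, enqueue [1]
Visit 1, enqueue [6]
Visit 6, enqueue []

BFS order: [5, 3, 7, 0, 4, 2, 1, 6]


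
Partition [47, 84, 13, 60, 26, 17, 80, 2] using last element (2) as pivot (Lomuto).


Pivot: 2
Place pivot at 0: [2, 84, 13, 60, 26, 17, 80, 47]

Partitioned: [2, 84, 13, 60, 26, 17, 80, 47]


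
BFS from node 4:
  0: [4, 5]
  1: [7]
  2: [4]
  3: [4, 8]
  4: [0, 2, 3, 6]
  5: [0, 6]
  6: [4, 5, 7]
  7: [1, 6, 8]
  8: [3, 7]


Visit 4, enqueue [0, 2, 3, 6]
Visit 0, enqueue [5]
Visit 2, enqueue []
Visit 3, enqueue [8]
Visit 6, enqueue [7]
Visit 5, enqueue []
Visit 8, enqueue []
Visit 7, enqueue [1]
Visit 1, enqueue []

BFS order: [4, 0, 2, 3, 6, 5, 8, 7, 1]


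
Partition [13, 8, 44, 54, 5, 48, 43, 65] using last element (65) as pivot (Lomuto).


Pivot: 65
  13 <= 65: advance i (no swap)
  8 <= 65: advance i (no swap)
  44 <= 65: advance i (no swap)
  54 <= 65: advance i (no swap)
  5 <= 65: advance i (no swap)
  48 <= 65: advance i (no swap)
  43 <= 65: advance i (no swap)
Place pivot at 7: [13, 8, 44, 54, 5, 48, 43, 65]

Partitioned: [13, 8, 44, 54, 5, 48, 43, 65]


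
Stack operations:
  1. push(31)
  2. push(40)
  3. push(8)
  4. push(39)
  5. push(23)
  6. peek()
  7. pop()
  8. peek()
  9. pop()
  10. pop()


push(31) -> [31]
push(40) -> [31, 40]
push(8) -> [31, 40, 8]
push(39) -> [31, 40, 8, 39]
push(23) -> [31, 40, 8, 39, 23]
peek()->23
pop()->23, [31, 40, 8, 39]
peek()->39
pop()->39, [31, 40, 8]
pop()->8, [31, 40]

Final stack: [31, 40]


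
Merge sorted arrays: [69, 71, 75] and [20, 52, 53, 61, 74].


Take 20 from B
Take 52 from B
Take 53 from B
Take 61 from B
Take 69 from A
Take 71 from A
Take 74 from B

Merged: [20, 52, 53, 61, 69, 71, 74, 75]


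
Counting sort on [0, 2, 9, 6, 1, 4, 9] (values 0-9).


Input: [0, 2, 9, 6, 1, 4, 9]
Counts: [1, 1, 1, 0, 1, 0, 1, 0, 0, 2]

Sorted: [0, 1, 2, 4, 6, 9, 9]


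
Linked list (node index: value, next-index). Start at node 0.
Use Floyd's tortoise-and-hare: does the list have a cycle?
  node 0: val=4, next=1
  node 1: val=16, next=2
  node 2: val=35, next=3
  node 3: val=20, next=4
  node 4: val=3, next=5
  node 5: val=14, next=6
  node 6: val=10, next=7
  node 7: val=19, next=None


Floyd's tortoise (slow, +1) and hare (fast, +2):
  init: slow=0, fast=0
  step 1: slow=1, fast=2
  step 2: slow=2, fast=4
  step 3: slow=3, fast=6
  step 4: fast 6->7->None, no cycle

Cycle: no


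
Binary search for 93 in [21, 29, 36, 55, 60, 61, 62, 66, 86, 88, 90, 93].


Step 1: lo=0, hi=11, mid=5, val=61
Step 2: lo=6, hi=11, mid=8, val=86
Step 3: lo=9, hi=11, mid=10, val=90
Step 4: lo=11, hi=11, mid=11, val=93

Found at index 11


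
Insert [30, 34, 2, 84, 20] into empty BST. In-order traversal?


Insert 30: root
Insert 34: R from 30
Insert 2: L from 30
Insert 84: R from 30 -> R from 34
Insert 20: L from 30 -> R from 2

In-order: [2, 20, 30, 34, 84]


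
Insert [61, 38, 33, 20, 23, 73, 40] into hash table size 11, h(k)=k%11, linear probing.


Insert 61: h=6 -> slot 6
Insert 38: h=5 -> slot 5
Insert 33: h=0 -> slot 0
Insert 20: h=9 -> slot 9
Insert 23: h=1 -> slot 1
Insert 73: h=7 -> slot 7
Insert 40: h=7, 1 probes -> slot 8

Table: [33, 23, None, None, None, 38, 61, 73, 40, 20, None]


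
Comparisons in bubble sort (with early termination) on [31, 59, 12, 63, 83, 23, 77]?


Algorithm: bubble sort (with early termination)
Input: [31, 59, 12, 63, 83, 23, 77]
Sorted: [12, 23, 31, 59, 63, 77, 83]

20


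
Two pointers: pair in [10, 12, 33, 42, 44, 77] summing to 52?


lo=0(10)+hi=5(77)=87
lo=0(10)+hi=4(44)=54
lo=0(10)+hi=3(42)=52

Yes: 10+42=52


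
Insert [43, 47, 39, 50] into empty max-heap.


Insert 43: [43]
Insert 47: [47, 43]
Insert 39: [47, 43, 39]
Insert 50: [50, 47, 39, 43]

Final heap: [50, 47, 39, 43]


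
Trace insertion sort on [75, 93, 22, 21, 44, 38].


Initial: [75, 93, 22, 21, 44, 38]
Insert 93: [75, 93, 22, 21, 44, 38]
Insert 22: [22, 75, 93, 21, 44, 38]
Insert 21: [21, 22, 75, 93, 44, 38]
Insert 44: [21, 22, 44, 75, 93, 38]
Insert 38: [21, 22, 38, 44, 75, 93]

Sorted: [21, 22, 38, 44, 75, 93]


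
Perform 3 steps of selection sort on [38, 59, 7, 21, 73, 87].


Initial: [38, 59, 7, 21, 73, 87]
Step 1: min=7 at 2
  Swap: [7, 59, 38, 21, 73, 87]
Step 2: min=21 at 3
  Swap: [7, 21, 38, 59, 73, 87]
Step 3: min=38 at 2
  Swap: [7, 21, 38, 59, 73, 87]

After 3 steps: [7, 21, 38, 59, 73, 87]


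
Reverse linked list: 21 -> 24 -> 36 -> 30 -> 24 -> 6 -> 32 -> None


Step 1: curr=21, set curr.next=prev(None) | reversed so far: 21
Step 2: curr=24, set curr.next=prev(21) | reversed so far: 24 -> 21
Step 3: curr=36, set curr.next=prev(24) | reversed so far: 36 -> 24 -> 21
Step 4: curr=30, set curr.next=prev(36) | reversed so far: 30 -> 36 -> 24 -> 21
Step 5: curr=24, set curr.next=prev(30) | reversed so far: 24 -> 30 -> 36 -> 24 -> 21
Step 6: curr=6, set curr.next=prev(24) | reversed so far: 6 -> 24 -> 30 -> 36 -> 24 -> 21
Step 7: curr=32, set curr.next=prev(6) | reversed so far: 32 -> 6 -> 24 -> 30 -> 36 -> 24 -> 21

32 -> 6 -> 24 -> 30 -> 36 -> 24 -> 21 -> None


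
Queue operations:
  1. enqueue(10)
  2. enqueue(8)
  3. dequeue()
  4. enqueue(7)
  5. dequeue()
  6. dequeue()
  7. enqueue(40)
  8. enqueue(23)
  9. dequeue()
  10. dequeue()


enqueue(10) -> [10]
enqueue(8) -> [10, 8]
dequeue()->10, [8]
enqueue(7) -> [8, 7]
dequeue()->8, [7]
dequeue()->7, []
enqueue(40) -> [40]
enqueue(23) -> [40, 23]
dequeue()->40, [23]
dequeue()->23, []

Final queue: []


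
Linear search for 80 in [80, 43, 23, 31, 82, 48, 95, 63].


i=0: 80==80 found!

Found at 0, 1 comps


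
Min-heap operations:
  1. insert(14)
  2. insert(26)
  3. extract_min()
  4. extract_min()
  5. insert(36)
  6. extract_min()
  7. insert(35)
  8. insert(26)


insert(14) -> [14]
insert(26) -> [14, 26]
extract_min()->14, [26]
extract_min()->26, []
insert(36) -> [36]
extract_min()->36, []
insert(35) -> [35]
insert(26) -> [26, 35]

Final heap: [26, 35]


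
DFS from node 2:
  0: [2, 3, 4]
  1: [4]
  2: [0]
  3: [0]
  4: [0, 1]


Visit 2, push [0]
Visit 0, push [4, 3]
Visit 3, push []
Visit 4, push [1]
Visit 1, push []

DFS order: [2, 0, 3, 4, 1]


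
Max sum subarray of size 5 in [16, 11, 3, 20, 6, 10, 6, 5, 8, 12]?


[0:5]: 56
[1:6]: 50
[2:7]: 45
[3:8]: 47
[4:9]: 35
[5:10]: 41

Max: 56 at [0:5]


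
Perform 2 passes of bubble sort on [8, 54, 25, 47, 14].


Initial: [8, 54, 25, 47, 14]
Pass 1: [8, 25, 47, 14, 54] (3 swaps)
Pass 2: [8, 25, 14, 47, 54] (1 swaps)

After 2 passes: [8, 25, 14, 47, 54]


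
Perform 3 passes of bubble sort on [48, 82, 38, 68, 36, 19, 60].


Initial: [48, 82, 38, 68, 36, 19, 60]
Pass 1: [48, 38, 68, 36, 19, 60, 82] (5 swaps)
Pass 2: [38, 48, 36, 19, 60, 68, 82] (4 swaps)
Pass 3: [38, 36, 19, 48, 60, 68, 82] (2 swaps)

After 3 passes: [38, 36, 19, 48, 60, 68, 82]


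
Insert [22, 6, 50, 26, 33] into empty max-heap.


Insert 22: [22]
Insert 6: [22, 6]
Insert 50: [50, 6, 22]
Insert 26: [50, 26, 22, 6]
Insert 33: [50, 33, 22, 6, 26]

Final heap: [50, 33, 22, 6, 26]


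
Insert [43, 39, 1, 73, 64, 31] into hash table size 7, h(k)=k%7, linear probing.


Insert 43: h=1 -> slot 1
Insert 39: h=4 -> slot 4
Insert 1: h=1, 1 probes -> slot 2
Insert 73: h=3 -> slot 3
Insert 64: h=1, 4 probes -> slot 5
Insert 31: h=3, 3 probes -> slot 6

Table: [None, 43, 1, 73, 39, 64, 31]


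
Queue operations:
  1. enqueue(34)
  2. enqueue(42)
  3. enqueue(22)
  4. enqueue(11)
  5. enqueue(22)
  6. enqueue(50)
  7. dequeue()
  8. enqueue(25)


enqueue(34) -> [34]
enqueue(42) -> [34, 42]
enqueue(22) -> [34, 42, 22]
enqueue(11) -> [34, 42, 22, 11]
enqueue(22) -> [34, 42, 22, 11, 22]
enqueue(50) -> [34, 42, 22, 11, 22, 50]
dequeue()->34, [42, 22, 11, 22, 50]
enqueue(25) -> [42, 22, 11, 22, 50, 25]

Final queue: [42, 22, 11, 22, 50, 25]


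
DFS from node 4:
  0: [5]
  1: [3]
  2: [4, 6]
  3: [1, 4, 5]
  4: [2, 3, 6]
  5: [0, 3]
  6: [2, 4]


Visit 4, push [6, 3, 2]
Visit 2, push [6]
Visit 6, push []
Visit 3, push [5, 1]
Visit 1, push []
Visit 5, push [0]
Visit 0, push []

DFS order: [4, 2, 6, 3, 1, 5, 0]


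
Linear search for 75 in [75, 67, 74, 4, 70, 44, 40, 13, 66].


i=0: 75==75 found!

Found at 0, 1 comps


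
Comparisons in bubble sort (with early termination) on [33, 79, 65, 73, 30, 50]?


Algorithm: bubble sort (with early termination)
Input: [33, 79, 65, 73, 30, 50]
Sorted: [30, 33, 50, 65, 73, 79]

15


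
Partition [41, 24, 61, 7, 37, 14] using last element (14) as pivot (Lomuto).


Pivot: 14
  7 <= 14: swap -> [7, 24, 61, 41, 37, 14]
Place pivot at 1: [7, 14, 61, 41, 37, 24]

Partitioned: [7, 14, 61, 41, 37, 24]


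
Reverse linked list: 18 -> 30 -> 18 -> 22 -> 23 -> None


Step 1: curr=18, set curr.next=prev(None) | reversed so far: 18
Step 2: curr=30, set curr.next=prev(18) | reversed so far: 30 -> 18
Step 3: curr=18, set curr.next=prev(30) | reversed so far: 18 -> 30 -> 18
Step 4: curr=22, set curr.next=prev(18) | reversed so far: 22 -> 18 -> 30 -> 18
Step 5: curr=23, set curr.next=prev(22) | reversed so far: 23 -> 22 -> 18 -> 30 -> 18

23 -> 22 -> 18 -> 30 -> 18 -> None


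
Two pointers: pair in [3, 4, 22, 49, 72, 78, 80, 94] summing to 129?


lo=0(3)+hi=7(94)=97
lo=1(4)+hi=7(94)=98
lo=2(22)+hi=7(94)=116
lo=3(49)+hi=7(94)=143
lo=3(49)+hi=6(80)=129

Yes: 49+80=129


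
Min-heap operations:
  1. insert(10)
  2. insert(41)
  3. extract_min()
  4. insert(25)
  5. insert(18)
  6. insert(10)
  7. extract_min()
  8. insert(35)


insert(10) -> [10]
insert(41) -> [10, 41]
extract_min()->10, [41]
insert(25) -> [25, 41]
insert(18) -> [18, 41, 25]
insert(10) -> [10, 18, 25, 41]
extract_min()->10, [18, 41, 25]
insert(35) -> [18, 35, 25, 41]

Final heap: [18, 35, 25, 41]


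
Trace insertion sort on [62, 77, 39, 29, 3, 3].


Initial: [62, 77, 39, 29, 3, 3]
Insert 77: [62, 77, 39, 29, 3, 3]
Insert 39: [39, 62, 77, 29, 3, 3]
Insert 29: [29, 39, 62, 77, 3, 3]
Insert 3: [3, 29, 39, 62, 77, 3]
Insert 3: [3, 3, 29, 39, 62, 77]

Sorted: [3, 3, 29, 39, 62, 77]


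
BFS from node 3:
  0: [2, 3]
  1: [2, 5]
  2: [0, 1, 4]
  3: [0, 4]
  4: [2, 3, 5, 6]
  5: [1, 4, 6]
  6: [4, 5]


Visit 3, enqueue [0, 4]
Visit 0, enqueue [2]
Visit 4, enqueue [5, 6]
Visit 2, enqueue [1]
Visit 5, enqueue []
Visit 6, enqueue []
Visit 1, enqueue []

BFS order: [3, 0, 4, 2, 5, 6, 1]


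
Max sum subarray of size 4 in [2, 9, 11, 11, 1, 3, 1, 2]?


[0:4]: 33
[1:5]: 32
[2:6]: 26
[3:7]: 16
[4:8]: 7

Max: 33 at [0:4]


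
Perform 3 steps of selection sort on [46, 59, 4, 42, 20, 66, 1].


Initial: [46, 59, 4, 42, 20, 66, 1]
Step 1: min=1 at 6
  Swap: [1, 59, 4, 42, 20, 66, 46]
Step 2: min=4 at 2
  Swap: [1, 4, 59, 42, 20, 66, 46]
Step 3: min=20 at 4
  Swap: [1, 4, 20, 42, 59, 66, 46]

After 3 steps: [1, 4, 20, 42, 59, 66, 46]


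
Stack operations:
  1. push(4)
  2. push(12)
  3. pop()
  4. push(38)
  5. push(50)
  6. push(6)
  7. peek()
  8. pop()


push(4) -> [4]
push(12) -> [4, 12]
pop()->12, [4]
push(38) -> [4, 38]
push(50) -> [4, 38, 50]
push(6) -> [4, 38, 50, 6]
peek()->6
pop()->6, [4, 38, 50]

Final stack: [4, 38, 50]


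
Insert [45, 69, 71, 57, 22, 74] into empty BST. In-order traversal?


Insert 45: root
Insert 69: R from 45
Insert 71: R from 45 -> R from 69
Insert 57: R from 45 -> L from 69
Insert 22: L from 45
Insert 74: R from 45 -> R from 69 -> R from 71

In-order: [22, 45, 57, 69, 71, 74]


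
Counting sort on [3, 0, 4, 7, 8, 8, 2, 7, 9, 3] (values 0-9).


Input: [3, 0, 4, 7, 8, 8, 2, 7, 9, 3]
Counts: [1, 0, 1, 2, 1, 0, 0, 2, 2, 1]

Sorted: [0, 2, 3, 3, 4, 7, 7, 8, 8, 9]


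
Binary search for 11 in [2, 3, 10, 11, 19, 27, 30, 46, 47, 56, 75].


Step 1: lo=0, hi=10, mid=5, val=27
Step 2: lo=0, hi=4, mid=2, val=10
Step 3: lo=3, hi=4, mid=3, val=11

Found at index 3


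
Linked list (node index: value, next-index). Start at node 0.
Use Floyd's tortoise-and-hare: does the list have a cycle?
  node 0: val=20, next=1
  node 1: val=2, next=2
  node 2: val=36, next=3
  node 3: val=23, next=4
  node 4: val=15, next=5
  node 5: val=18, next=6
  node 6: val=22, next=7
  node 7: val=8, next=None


Floyd's tortoise (slow, +1) and hare (fast, +2):
  init: slow=0, fast=0
  step 1: slow=1, fast=2
  step 2: slow=2, fast=4
  step 3: slow=3, fast=6
  step 4: fast 6->7->None, no cycle

Cycle: no


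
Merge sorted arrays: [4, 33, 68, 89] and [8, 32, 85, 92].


Take 4 from A
Take 8 from B
Take 32 from B
Take 33 from A
Take 68 from A
Take 85 from B
Take 89 from A

Merged: [4, 8, 32, 33, 68, 85, 89, 92]


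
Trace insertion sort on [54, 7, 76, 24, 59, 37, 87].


Initial: [54, 7, 76, 24, 59, 37, 87]
Insert 7: [7, 54, 76, 24, 59, 37, 87]
Insert 76: [7, 54, 76, 24, 59, 37, 87]
Insert 24: [7, 24, 54, 76, 59, 37, 87]
Insert 59: [7, 24, 54, 59, 76, 37, 87]
Insert 37: [7, 24, 37, 54, 59, 76, 87]
Insert 87: [7, 24, 37, 54, 59, 76, 87]

Sorted: [7, 24, 37, 54, 59, 76, 87]


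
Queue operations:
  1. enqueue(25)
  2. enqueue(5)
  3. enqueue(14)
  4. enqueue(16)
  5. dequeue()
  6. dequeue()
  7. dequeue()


enqueue(25) -> [25]
enqueue(5) -> [25, 5]
enqueue(14) -> [25, 5, 14]
enqueue(16) -> [25, 5, 14, 16]
dequeue()->25, [5, 14, 16]
dequeue()->5, [14, 16]
dequeue()->14, [16]

Final queue: [16]


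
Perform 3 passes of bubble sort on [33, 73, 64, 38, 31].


Initial: [33, 73, 64, 38, 31]
Pass 1: [33, 64, 38, 31, 73] (3 swaps)
Pass 2: [33, 38, 31, 64, 73] (2 swaps)
Pass 3: [33, 31, 38, 64, 73] (1 swaps)

After 3 passes: [33, 31, 38, 64, 73]


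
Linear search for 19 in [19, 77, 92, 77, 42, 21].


i=0: 19==19 found!

Found at 0, 1 comps


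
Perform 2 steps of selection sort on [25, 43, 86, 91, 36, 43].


Initial: [25, 43, 86, 91, 36, 43]
Step 1: min=25 at 0
  Swap: [25, 43, 86, 91, 36, 43]
Step 2: min=36 at 4
  Swap: [25, 36, 86, 91, 43, 43]

After 2 steps: [25, 36, 86, 91, 43, 43]


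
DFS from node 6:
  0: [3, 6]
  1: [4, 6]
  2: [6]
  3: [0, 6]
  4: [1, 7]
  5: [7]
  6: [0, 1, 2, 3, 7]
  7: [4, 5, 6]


Visit 6, push [7, 3, 2, 1, 0]
Visit 0, push [3]
Visit 3, push []
Visit 1, push [4]
Visit 4, push [7]
Visit 7, push [5]
Visit 5, push []
Visit 2, push []

DFS order: [6, 0, 3, 1, 4, 7, 5, 2]


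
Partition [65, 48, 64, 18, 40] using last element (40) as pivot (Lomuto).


Pivot: 40
  18 <= 40: swap -> [18, 48, 64, 65, 40]
Place pivot at 1: [18, 40, 64, 65, 48]

Partitioned: [18, 40, 64, 65, 48]


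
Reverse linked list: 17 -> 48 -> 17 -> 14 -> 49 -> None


Step 1: curr=17, set curr.next=prev(None) | reversed so far: 17
Step 2: curr=48, set curr.next=prev(17) | reversed so far: 48 -> 17
Step 3: curr=17, set curr.next=prev(48) | reversed so far: 17 -> 48 -> 17
Step 4: curr=14, set curr.next=prev(17) | reversed so far: 14 -> 17 -> 48 -> 17
Step 5: curr=49, set curr.next=prev(14) | reversed so far: 49 -> 14 -> 17 -> 48 -> 17

49 -> 14 -> 17 -> 48 -> 17 -> None


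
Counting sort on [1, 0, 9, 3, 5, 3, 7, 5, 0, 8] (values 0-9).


Input: [1, 0, 9, 3, 5, 3, 7, 5, 0, 8]
Counts: [2, 1, 0, 2, 0, 2, 0, 1, 1, 1]

Sorted: [0, 0, 1, 3, 3, 5, 5, 7, 8, 9]


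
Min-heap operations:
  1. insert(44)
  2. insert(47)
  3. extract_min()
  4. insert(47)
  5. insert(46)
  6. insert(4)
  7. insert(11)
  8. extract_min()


insert(44) -> [44]
insert(47) -> [44, 47]
extract_min()->44, [47]
insert(47) -> [47, 47]
insert(46) -> [46, 47, 47]
insert(4) -> [4, 46, 47, 47]
insert(11) -> [4, 11, 47, 47, 46]
extract_min()->4, [11, 46, 47, 47]

Final heap: [11, 46, 47, 47]


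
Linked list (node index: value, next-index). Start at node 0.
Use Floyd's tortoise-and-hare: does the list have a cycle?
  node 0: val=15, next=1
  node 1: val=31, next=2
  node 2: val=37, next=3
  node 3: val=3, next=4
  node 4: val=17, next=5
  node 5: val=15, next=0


Floyd's tortoise (slow, +1) and hare (fast, +2):
  init: slow=0, fast=0
  step 1: slow=1, fast=2
  step 2: slow=2, fast=4
  step 3: slow=3, fast=0
  step 4: slow=4, fast=2
  step 5: slow=5, fast=4
  step 6: slow=0, fast=0
  slow == fast at node 0: cycle detected

Cycle: yes


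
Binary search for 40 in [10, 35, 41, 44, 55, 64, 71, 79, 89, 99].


Step 1: lo=0, hi=9, mid=4, val=55
Step 2: lo=0, hi=3, mid=1, val=35
Step 3: lo=2, hi=3, mid=2, val=41

Not found


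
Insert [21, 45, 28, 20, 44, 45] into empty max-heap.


Insert 21: [21]
Insert 45: [45, 21]
Insert 28: [45, 21, 28]
Insert 20: [45, 21, 28, 20]
Insert 44: [45, 44, 28, 20, 21]
Insert 45: [45, 44, 45, 20, 21, 28]

Final heap: [45, 44, 45, 20, 21, 28]


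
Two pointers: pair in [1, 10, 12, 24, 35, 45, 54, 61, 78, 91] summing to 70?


lo=0(1)+hi=9(91)=92
lo=0(1)+hi=8(78)=79
lo=0(1)+hi=7(61)=62
lo=1(10)+hi=7(61)=71
lo=1(10)+hi=6(54)=64
lo=2(12)+hi=6(54)=66
lo=3(24)+hi=6(54)=78
lo=3(24)+hi=5(45)=69
lo=4(35)+hi=5(45)=80

No pair found
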